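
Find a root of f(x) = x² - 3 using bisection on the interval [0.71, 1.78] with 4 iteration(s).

f(x) = x² - 3
Initial interval: [0.71, 1.78]

Iteration 1:
  c_1 = (0.710000 + 1.780000)/2 = 1.245000
  f(c_1) = f(1.245000) = -1.449975
  f(a) × f(c) ≥ 0, new interval: [1.245000, 1.780000]
Iteration 2:
  c_2 = (1.245000 + 1.780000)/2 = 1.512500
  f(c_2) = f(1.512500) = -0.712344
  f(a) × f(c) ≥ 0, new interval: [1.512500, 1.780000]
Iteration 3:
  c_3 = (1.512500 + 1.780000)/2 = 1.646250
  f(c_3) = f(1.646250) = -0.289861
  f(a) × f(c) ≥ 0, new interval: [1.646250, 1.780000]
Iteration 4:
  c_4 = (1.646250 + 1.780000)/2 = 1.713125
  f(c_4) = f(1.713125) = -0.065203
  f(a) × f(c) ≥ 0, new interval: [1.713125, 1.780000]

After 4 iteration(s), the approximation is c_4 = 1.713125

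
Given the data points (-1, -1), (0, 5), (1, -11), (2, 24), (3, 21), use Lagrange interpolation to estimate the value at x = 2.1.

Lagrange interpolation formula:
P(x) = Σ yᵢ × Lᵢ(x)
where Lᵢ(x) = Π_{j≠i} (x - xⱼ)/(xᵢ - xⱼ)

L_0(2.1) = (2.1 - 0)/(-1 - 0) × (2.1 - 1)/(-1 - 1) × (2.1 - 2)/(-1 - 2) × (2.1 - 3)/(-1 - 3) = -0.008663
L_1(2.1) = (2.1 - (-1))/(0 - (-1)) × (2.1 - 1)/(0 - 1) × (2.1 - 2)/(0 - 2) × (2.1 - 3)/(0 - 3) = 0.051150
L_2(2.1) = (2.1 - (-1))/(1 - (-1)) × (2.1 - 0)/(1 - 0) × (2.1 - 2)/(1 - 2) × (2.1 - 3)/(1 - 3) = -0.146475
L_3(2.1) = (2.1 - (-1))/(2 - (-1)) × (2.1 - 0)/(2 - 0) × (2.1 - 1)/(2 - 1) × (2.1 - 3)/(2 - 3) = 1.074150
L_4(2.1) = (2.1 - (-1))/(3 - (-1)) × (2.1 - 0)/(3 - 0) × (2.1 - 1)/(3 - 1) × (2.1 - 2)/(3 - 2) = 0.029838

P(2.1) = (-1)×L_0(2.1) + 5×L_1(2.1) + (-11)×L_2(2.1) + 24×L_3(2.1) + 21×L_4(2.1)
P(2.1) = 28.281825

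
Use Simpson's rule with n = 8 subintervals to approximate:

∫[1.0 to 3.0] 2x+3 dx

f(x) = 2x+3
a = 1.0, b = 3.0, n = 8
h = (b - a)/n = 0.250000

Simpson's rule: (h/3)[f(x₀) + 4f(x₁) + 2f(x₂) + ... + f(xₙ)]

x_0 = 1.0000, f(x_0) = 5.000000, coefficient = 1
x_1 = 1.2500, f(x_1) = 5.500000, coefficient = 4
x_2 = 1.5000, f(x_2) = 6.000000, coefficient = 2
x_3 = 1.7500, f(x_3) = 6.500000, coefficient = 4
x_4 = 2.0000, f(x_4) = 7.000000, coefficient = 2
x_5 = 2.2500, f(x_5) = 7.500000, coefficient = 4
x_6 = 2.5000, f(x_6) = 8.000000, coefficient = 2
x_7 = 2.7500, f(x_7) = 8.500000, coefficient = 4
x_8 = 3.0000, f(x_8) = 9.000000, coefficient = 1

I ≈ (0.250000/3) × 168.000000 = 14.000000
Exact value: 14.000000
Error: 0.000000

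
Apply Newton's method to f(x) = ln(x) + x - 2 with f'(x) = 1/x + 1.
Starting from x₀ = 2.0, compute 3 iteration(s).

f(x) = ln(x) + x - 2
f'(x) = 1/x + 1
x₀ = 2.0

Newton-Raphson formula: x_{n+1} = x_n - f(x_n)/f'(x_n)

Iteration 1:
  f(2.000000) = 0.693147
  f'(2.000000) = 1.500000
  x_1 = 2.000000 - 0.693147/1.500000 = 1.537902
Iteration 2:
  f(1.537902) = -0.031679
  f'(1.537902) = 1.650237
  x_2 = 1.537902 - (-0.031679)/1.650237 = 1.557099
Iteration 3:
  f(1.557099) = -0.000077
  f'(1.557099) = 1.642220
  x_3 = 1.557099 - (-0.000077)/1.642220 = 1.557146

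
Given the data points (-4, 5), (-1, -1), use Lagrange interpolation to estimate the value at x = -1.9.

Lagrange interpolation formula:
P(x) = Σ yᵢ × Lᵢ(x)
where Lᵢ(x) = Π_{j≠i} (x - xⱼ)/(xᵢ - xⱼ)

L_0(-1.9) = (-1.9 - (-1))/(-4 - (-1)) = 0.300000
L_1(-1.9) = (-1.9 - (-4))/(-1 - (-4)) = 0.700000

P(-1.9) = 5×L_0(-1.9) + (-1)×L_1(-1.9)
P(-1.9) = 0.800000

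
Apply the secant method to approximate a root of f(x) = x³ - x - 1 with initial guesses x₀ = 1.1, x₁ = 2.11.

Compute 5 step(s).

f(x) = x³ - x - 1
x₀ = 1.1, x₁ = 2.11

Secant formula: x_{n+1} = x_n - f(x_n)(x_n - x_{n-1})/(f(x_n) - f(x_{n-1}))

Iteration 1:
  f(1.100000) = -0.769000
  f(2.110000) = 6.283931
  x_2 = 2.110000 - 6.283931×(2.110000 - 1.100000)/(6.283931 - (-0.769000))
       = 1.210123
Iteration 2:
  f(2.110000) = 6.283931
  f(1.210123) = -0.438022
  x_3 = 1.210123 - (-0.438022)×(1.210123 - 2.110000)/(-0.438022 - 6.283931)
       = 1.268762
Iteration 3:
  f(1.210123) = -0.438022
  f(1.268762) = -0.226365
  x_4 = 1.268762 - (-0.226365)×(1.268762 - 1.210123)/(-0.226365 - (-0.438022))
       = 1.331475
Iteration 4:
  f(1.268762) = -0.226365
  f(1.331475) = 0.028998
  x_5 = 1.331475 - 0.028998×(1.331475 - 1.268762)/(0.028998 - (-0.226365))
       = 1.324353
Iteration 5:
  f(1.331475) = 0.028998
  f(1.324353) = -0.001554
  x_6 = 1.324353 - (-0.001554)×(1.324353 - 1.331475)/(-0.001554 - 0.028998)
       = 1.324716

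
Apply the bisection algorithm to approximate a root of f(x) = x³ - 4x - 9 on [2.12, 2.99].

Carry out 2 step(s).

f(x) = x³ - 4x - 9
Initial interval: [2.12, 2.99]

Iteration 1:
  c_1 = (2.120000 + 2.990000)/2 = 2.555000
  f(c_1) = f(2.555000) = -2.540896
  f(a) × f(c) ≥ 0, new interval: [2.555000, 2.990000]
Iteration 2:
  c_2 = (2.555000 + 2.990000)/2 = 2.772500
  f(c_2) = f(2.772500) = 1.221532
  f(a) × f(c) < 0, new interval: [2.555000, 2.772500]

After 2 iteration(s), the approximation is c_2 = 2.772500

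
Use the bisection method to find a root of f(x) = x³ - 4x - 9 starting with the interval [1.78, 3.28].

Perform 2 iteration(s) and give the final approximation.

f(x) = x³ - 4x - 9
Initial interval: [1.78, 3.28]

Iteration 1:
  c_1 = (1.780000 + 3.280000)/2 = 2.530000
  f(c_1) = f(2.530000) = -2.925723
  f(a) × f(c) ≥ 0, new interval: [2.530000, 3.280000]
Iteration 2:
  c_2 = (2.530000 + 3.280000)/2 = 2.905000
  f(c_2) = f(2.905000) = 3.895368
  f(a) × f(c) < 0, new interval: [2.530000, 2.905000]

After 2 iteration(s), the approximation is c_2 = 2.905000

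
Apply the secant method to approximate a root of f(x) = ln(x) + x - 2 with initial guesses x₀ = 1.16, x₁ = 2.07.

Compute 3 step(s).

f(x) = ln(x) + x - 2
x₀ = 1.16, x₁ = 2.07

Secant formula: x_{n+1} = x_n - f(x_n)(x_n - x_{n-1})/(f(x_n) - f(x_{n-1}))

Iteration 1:
  f(1.160000) = -0.691580
  f(2.070000) = 0.797549
  x_2 = 2.070000 - 0.797549×(2.070000 - 1.160000)/(0.797549 - (-0.691580))
       = 1.582622
Iteration 2:
  f(2.070000) = 0.797549
  f(1.582622) = 0.041704
  x_3 = 1.582622 - 0.041704×(1.582622 - 2.070000)/(0.041704 - 0.797549)
       = 1.555730
Iteration 3:
  f(1.582622) = 0.041704
  f(1.555730) = -0.002325
  x_4 = 1.555730 - (-0.002325)×(1.555730 - 1.582622)/(-0.002325 - 0.041704)
       = 1.557150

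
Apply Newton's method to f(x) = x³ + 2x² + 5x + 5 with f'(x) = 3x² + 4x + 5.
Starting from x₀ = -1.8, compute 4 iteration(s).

f(x) = x³ + 2x² + 5x + 5
f'(x) = 3x² + 4x + 5
x₀ = -1.8

Newton-Raphson formula: x_{n+1} = x_n - f(x_n)/f'(x_n)

Iteration 1:
  f(-1.800000) = -3.352000
  f'(-1.800000) = 7.520000
  x_1 = -1.800000 - (-3.352000)/7.520000 = -1.354255
Iteration 2:
  f(-1.354255) = -0.586976
  f'(-1.354255) = 5.085001
  x_2 = -1.354255 - (-0.586976)/5.085001 = -1.238822
Iteration 3:
  f(-1.238822) = -0.025948
  f'(-1.238822) = 4.648754
  x_3 = -1.238822 - (-0.025948)/4.648754 = -1.233241
Iteration 4:
  f(-1.233241) = -0.000053
  f'(-1.233241) = 4.629686
  x_4 = -1.233241 - (-0.000053)/4.629686 = -1.233229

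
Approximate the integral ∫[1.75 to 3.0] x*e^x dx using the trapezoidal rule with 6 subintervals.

f(x) = x*e^x
a = 1.75, b = 3.0, n = 6
h = (b - a)/n = 0.208333

Trapezoidal rule: (h/2)[f(x₀) + 2f(x₁) + 2f(x₂) + ... + f(xₙ)]

x_0 = 1.7500, f(x_0) = 10.070555, coefficient = 1
x_1 = 1.9583, f(x_1) = 13.879697, coefficient = 2
x_2 = 2.1667, f(x_2) = 18.913133, coefficient = 2
x_3 = 2.3750, f(x_3) = 25.533656, coefficient = 2
x_4 = 2.5833, f(x_4) = 34.206439, coefficient = 2
x_5 = 2.7917, f(x_5) = 45.526995, coefficient = 2
x_6 = 3.0000, f(x_6) = 60.256611, coefficient = 1

I ≈ (0.208333/2) × 346.447006 = 36.088230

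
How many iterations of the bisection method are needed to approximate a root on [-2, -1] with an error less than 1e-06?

We need (b-a)/2^n ≤ 1e-06
(-1 - (-2))/2^n ≤ 1e-06
1/2^n ≤ 1e-06
2^n ≥ 1000000
n ≥ log₂(1000000) = 19.93
n ≥ 20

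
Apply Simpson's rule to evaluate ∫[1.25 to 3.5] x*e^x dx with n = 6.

f(x) = x*e^x
a = 1.25, b = 3.5, n = 6
h = (b - a)/n = 0.375000

Simpson's rule: (h/3)[f(x₀) + 4f(x₁) + 2f(x₂) + ... + f(xₙ)]

x_0 = 1.2500, f(x_0) = 4.362929, coefficient = 1
x_1 = 1.6250, f(x_1) = 8.252431, coefficient = 4
x_2 = 2.0000, f(x_2) = 14.778112, coefficient = 2
x_3 = 2.3750, f(x_3) = 25.533656, coefficient = 4
x_4 = 2.7500, f(x_4) = 43.017238, coefficient = 2
x_5 = 3.1250, f(x_5) = 71.124672, coefficient = 4
x_6 = 3.5000, f(x_6) = 115.904082, coefficient = 1

I ≈ (0.375000/3) × 655.500748 = 81.937593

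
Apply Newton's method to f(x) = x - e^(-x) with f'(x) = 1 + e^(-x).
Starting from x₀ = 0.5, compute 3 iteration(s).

f(x) = x - e^(-x)
f'(x) = 1 + e^(-x)
x₀ = 0.5

Newton-Raphson formula: x_{n+1} = x_n - f(x_n)/f'(x_n)

Iteration 1:
  f(0.500000) = -0.106531
  f'(0.500000) = 1.606531
  x_1 = 0.500000 - (-0.106531)/1.606531 = 0.566311
Iteration 2:
  f(0.566311) = -0.001305
  f'(0.566311) = 1.567616
  x_2 = 0.566311 - (-0.001305)/1.567616 = 0.567143
Iteration 3:
  f(0.567143) = 0.000000
  f'(0.567143) = 1.567143
  x_3 = 0.567143 - 0.000000/1.567143 = 0.567143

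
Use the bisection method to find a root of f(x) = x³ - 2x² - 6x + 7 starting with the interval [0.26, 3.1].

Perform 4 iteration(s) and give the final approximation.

f(x) = x³ - 2x² - 6x + 7
Initial interval: [0.26, 3.1]

Iteration 1:
  c_1 = (0.260000 + 3.100000)/2 = 1.680000
  f(c_1) = f(1.680000) = -3.983168
  f(a) × f(c) < 0, new interval: [0.260000, 1.680000]
Iteration 2:
  c_2 = (0.260000 + 1.680000)/2 = 0.970000
  f(c_2) = f(0.970000) = 0.210873
  f(a) × f(c) ≥ 0, new interval: [0.970000, 1.680000]
Iteration 3:
  c_3 = (0.970000 + 1.680000)/2 = 1.325000
  f(c_3) = f(1.325000) = -2.135047
  f(a) × f(c) < 0, new interval: [0.970000, 1.325000]
Iteration 4:
  c_4 = (0.970000 + 1.325000)/2 = 1.147500
  f(c_4) = f(1.147500) = -1.007535
  f(a) × f(c) < 0, new interval: [0.970000, 1.147500]

After 4 iteration(s), the approximation is c_4 = 1.147500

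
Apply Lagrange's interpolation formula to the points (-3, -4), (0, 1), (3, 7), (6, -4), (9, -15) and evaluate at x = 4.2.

Lagrange interpolation formula:
P(x) = Σ yᵢ × Lᵢ(x)
where Lᵢ(x) = Π_{j≠i} (x - xⱼ)/(xᵢ - xⱼ)

L_0(4.2) = (4.2 - 0)/(-3 - 0) × (4.2 - 3)/(-3 - 3) × (4.2 - 6)/(-3 - 6) × (4.2 - 9)/(-3 - 9) = 0.022400
L_1(4.2) = (4.2 - (-3))/(0 - (-3)) × (4.2 - 3)/(0 - 3) × (4.2 - 6)/(0 - 6) × (4.2 - 9)/(0 - 9) = -0.153600
L_2(4.2) = (4.2 - (-3))/(3 - (-3)) × (4.2 - 0)/(3 - 0) × (4.2 - 6)/(3 - 6) × (4.2 - 9)/(3 - 9) = 0.806400
L_3(4.2) = (4.2 - (-3))/(6 - (-3)) × (4.2 - 0)/(6 - 0) × (4.2 - 3)/(6 - 3) × (4.2 - 9)/(6 - 9) = 0.358400
L_4(4.2) = (4.2 - (-3))/(9 - (-3)) × (4.2 - 0)/(9 - 0) × (4.2 - 3)/(9 - 3) × (4.2 - 6)/(9 - 6) = -0.033600

P(4.2) = (-4)×L_0(4.2) + 1×L_1(4.2) + 7×L_2(4.2) + (-4)×L_3(4.2) + (-15)×L_4(4.2)
P(4.2) = 4.472000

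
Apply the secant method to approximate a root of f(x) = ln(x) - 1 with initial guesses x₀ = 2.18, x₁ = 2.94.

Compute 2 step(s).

f(x) = ln(x) - 1
x₀ = 2.18, x₁ = 2.94

Secant formula: x_{n+1} = x_n - f(x_n)(x_n - x_{n-1})/(f(x_n) - f(x_{n-1}))

Iteration 1:
  f(2.180000) = -0.220675
  f(2.940000) = 0.078410
  x_2 = 2.940000 - 0.078410×(2.940000 - 2.180000)/(0.078410 - (-0.220675))
       = 2.740754
Iteration 2:
  f(2.940000) = 0.078410
  f(2.740754) = 0.008233
  x_3 = 2.740754 - 0.008233×(2.740754 - 2.940000)/(0.008233 - 0.078410)
       = 2.717379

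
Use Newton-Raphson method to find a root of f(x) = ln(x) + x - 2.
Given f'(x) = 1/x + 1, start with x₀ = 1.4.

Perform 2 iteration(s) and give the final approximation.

f(x) = ln(x) + x - 2
f'(x) = 1/x + 1
x₀ = 1.4

Newton-Raphson formula: x_{n+1} = x_n - f(x_n)/f'(x_n)

Iteration 1:
  f(1.400000) = -0.263528
  f'(1.400000) = 1.714286
  x_1 = 1.400000 - (-0.263528)/1.714286 = 1.553725
Iteration 2:
  f(1.553725) = -0.005621
  f'(1.553725) = 1.643615
  x_2 = 1.553725 - (-0.005621)/1.643615 = 1.557144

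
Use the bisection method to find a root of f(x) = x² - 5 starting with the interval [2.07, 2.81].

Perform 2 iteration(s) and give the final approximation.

f(x) = x² - 5
Initial interval: [2.07, 2.81]

Iteration 1:
  c_1 = (2.070000 + 2.810000)/2 = 2.440000
  f(c_1) = f(2.440000) = 0.953600
  f(a) × f(c) < 0, new interval: [2.070000, 2.440000]
Iteration 2:
  c_2 = (2.070000 + 2.440000)/2 = 2.255000
  f(c_2) = f(2.255000) = 0.085025
  f(a) × f(c) < 0, new interval: [2.070000, 2.255000]

After 2 iteration(s), the approximation is c_2 = 2.255000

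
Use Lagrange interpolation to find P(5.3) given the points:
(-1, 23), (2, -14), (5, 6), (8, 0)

Lagrange interpolation formula:
P(x) = Σ yᵢ × Lᵢ(x)
where Lᵢ(x) = Π_{j≠i} (x - xⱼ)/(xᵢ - xⱼ)

L_0(5.3) = (5.3 - 2)/(-1 - 2) × (5.3 - 5)/(-1 - 5) × (5.3 - 8)/(-1 - 8) = 0.016500
L_1(5.3) = (5.3 - (-1))/(2 - (-1)) × (5.3 - 5)/(2 - 5) × (5.3 - 8)/(2 - 8) = -0.094500
L_2(5.3) = (5.3 - (-1))/(5 - (-1)) × (5.3 - 2)/(5 - 2) × (5.3 - 8)/(5 - 8) = 1.039500
L_3(5.3) = (5.3 - (-1))/(8 - (-1)) × (5.3 - 2)/(8 - 2) × (5.3 - 5)/(8 - 5) = 0.038500

P(5.3) = 23×L_0(5.3) + (-14)×L_1(5.3) + 6×L_2(5.3) + 0×L_3(5.3)
P(5.3) = 7.939500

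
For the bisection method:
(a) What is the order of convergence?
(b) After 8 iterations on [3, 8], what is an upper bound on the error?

(a) Bisection has linear (order 1) convergence; the error is halved each step.

(b) Error bound = (b-a)/2^n = (8 - 3)/2^{8}
    = 5/2^{8}

(a) 1 (linear); (b) error ≤ 1.95e-02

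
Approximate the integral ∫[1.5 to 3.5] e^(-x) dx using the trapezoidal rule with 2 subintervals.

f(x) = e^(-x)
a = 1.5, b = 3.5, n = 2
h = (b - a)/n = 1.000000

Trapezoidal rule: (h/2)[f(x₀) + 2f(x₁) + 2f(x₂) + ... + f(xₙ)]

x_0 = 1.5000, f(x_0) = 0.223130, coefficient = 1
x_1 = 2.5000, f(x_1) = 0.082085, coefficient = 2
x_2 = 3.5000, f(x_2) = 0.030197, coefficient = 1

I ≈ (1.000000/2) × 0.417498 = 0.208749
Exact value: 0.192933
Error: 0.015816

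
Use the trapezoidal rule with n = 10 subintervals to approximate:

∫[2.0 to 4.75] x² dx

f(x) = x²
a = 2.0, b = 4.75, n = 10
h = (b - a)/n = 0.275000

Trapezoidal rule: (h/2)[f(x₀) + 2f(x₁) + 2f(x₂) + ... + f(xₙ)]

x_0 = 2.0000, f(x_0) = 4.000000, coefficient = 1
x_1 = 2.2750, f(x_1) = 5.175625, coefficient = 2
x_2 = 2.5500, f(x_2) = 6.502500, coefficient = 2
x_3 = 2.8250, f(x_3) = 7.980625, coefficient = 2
x_4 = 3.1000, f(x_4) = 9.610000, coefficient = 2
x_5 = 3.3750, f(x_5) = 11.390625, coefficient = 2
x_6 = 3.6500, f(x_6) = 13.322500, coefficient = 2
x_7 = 3.9250, f(x_7) = 15.405625, coefficient = 2
x_8 = 4.2000, f(x_8) = 17.640000, coefficient = 2
x_9 = 4.4750, f(x_9) = 20.025625, coefficient = 2
x_10 = 4.7500, f(x_10) = 22.562500, coefficient = 1

I ≈ (0.275000/2) × 240.668750 = 33.091953
Exact value: 33.057292
Error: 0.034661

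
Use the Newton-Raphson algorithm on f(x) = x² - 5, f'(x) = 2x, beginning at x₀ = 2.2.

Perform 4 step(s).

f(x) = x² - 5
f'(x) = 2x
x₀ = 2.2

Newton-Raphson formula: x_{n+1} = x_n - f(x_n)/f'(x_n)

Iteration 1:
  f(2.200000) = -0.160000
  f'(2.200000) = 4.400000
  x_1 = 2.200000 - (-0.160000)/4.400000 = 2.236364
Iteration 2:
  f(2.236364) = 0.001322
  f'(2.236364) = 4.472727
  x_2 = 2.236364 - 0.001322/4.472727 = 2.236068
Iteration 3:
  f(2.236068) = 0.000000
  f'(2.236068) = 4.472136
  x_3 = 2.236068 - 0.000000/4.472136 = 2.236068
Iteration 4:
  f(2.236068) = 0.000000
  f'(2.236068) = 4.472136
  x_4 = 2.236068 - 0.000000/4.472136 = 2.236068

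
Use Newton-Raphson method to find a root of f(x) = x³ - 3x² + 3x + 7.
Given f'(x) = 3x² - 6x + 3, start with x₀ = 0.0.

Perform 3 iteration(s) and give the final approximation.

f(x) = x³ - 3x² + 3x + 7
f'(x) = 3x² - 6x + 3
x₀ = 0.0

Newton-Raphson formula: x_{n+1} = x_n - f(x_n)/f'(x_n)

Iteration 1:
  f(0.000000) = 7.000000
  f'(0.000000) = 3.000000
  x_1 = 0.000000 - 7.000000/3.000000 = -2.333333
Iteration 2:
  f(-2.333333) = -29.037037
  f'(-2.333333) = 33.333333
  x_2 = -2.333333 - (-29.037037)/33.333333 = -1.462222
Iteration 3:
  f(-1.462222) = -6.927316
  f'(-1.462222) = 18.187615
  x_3 = -1.462222 - (-6.927316)/18.187615 = -1.081341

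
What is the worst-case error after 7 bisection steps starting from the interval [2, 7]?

Bisection error bound: |error| ≤ (b-a)/2^n
|error| ≤ (7 - 2)/2^7 = 5/2^7
|error| ≤ 0.0390625000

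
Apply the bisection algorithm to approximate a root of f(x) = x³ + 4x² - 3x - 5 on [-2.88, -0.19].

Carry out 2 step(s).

f(x) = x³ + 4x² - 3x - 5
Initial interval: [-2.88, -0.19]

Iteration 1:
  c_1 = (-2.880000 + (-0.190000))/2 = -1.535000
  f(c_1) = f(-1.535000) = 5.413095
  f(a) × f(c) ≥ 0, new interval: [-1.535000, -0.190000]
Iteration 2:
  c_2 = (-1.535000 + (-0.190000))/2 = -0.862500
  f(c_2) = f(-0.862500) = -0.078494
  f(a) × f(c) < 0, new interval: [-1.535000, -0.862500]

After 2 iteration(s), the approximation is c_2 = -0.862500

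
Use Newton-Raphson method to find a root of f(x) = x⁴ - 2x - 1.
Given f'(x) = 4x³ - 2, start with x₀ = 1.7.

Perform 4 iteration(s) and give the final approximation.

f(x) = x⁴ - 2x - 1
f'(x) = 4x³ - 2
x₀ = 1.7

Newton-Raphson formula: x_{n+1} = x_n - f(x_n)/f'(x_n)

Iteration 1:
  f(1.700000) = 3.952100
  f'(1.700000) = 17.652000
  x_1 = 1.700000 - 3.952100/17.652000 = 1.476110
Iteration 2:
  f(1.476110) = 0.795392
  f'(1.476110) = 10.865198
  x_2 = 1.476110 - 0.795392/10.865198 = 1.402905
Iteration 3:
  f(1.402905) = 0.067773
  f'(1.402905) = 9.044464
  x_3 = 1.402905 - 0.067773/9.044464 = 1.395412
Iteration 4:
  f(1.395412) = 0.000661
  f'(1.395412) = 8.868432
  x_4 = 1.395412 - 0.000661/8.868432 = 1.395337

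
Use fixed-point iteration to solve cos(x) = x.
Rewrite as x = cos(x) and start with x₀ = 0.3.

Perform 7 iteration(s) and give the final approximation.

Equation: cos(x) = x
Fixed-point form: x = cos(x)
x₀ = 0.3

x_1 = g(0.300000) = 0.955336
x_2 = g(0.955336) = 0.577334
x_3 = g(0.577334) = 0.837921
x_4 = g(0.837921) = 0.669010
x_5 = g(0.669010) = 0.784436
x_6 = g(0.784436) = 0.707787
x_7 = g(0.707787) = 0.759803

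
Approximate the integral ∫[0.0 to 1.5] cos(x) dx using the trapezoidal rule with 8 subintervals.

f(x) = cos(x)
a = 0.0, b = 1.5, n = 8
h = (b - a)/n = 0.187500

Trapezoidal rule: (h/2)[f(x₀) + 2f(x₁) + 2f(x₂) + ... + f(xₙ)]

x_0 = 0.0000, f(x_0) = 1.000000, coefficient = 1
x_1 = 0.1875, f(x_1) = 0.982473, coefficient = 2
x_2 = 0.3750, f(x_2) = 0.930508, coefficient = 2
x_3 = 0.5625, f(x_3) = 0.845924, coefficient = 2
x_4 = 0.7500, f(x_4) = 0.731689, coefficient = 2
x_5 = 0.9375, f(x_5) = 0.591805, coefficient = 2
x_6 = 1.1250, f(x_6) = 0.431177, coefficient = 2
x_7 = 1.3125, f(x_7) = 0.255434, coefficient = 2
x_8 = 1.5000, f(x_8) = 0.070737, coefficient = 1

I ≈ (0.187500/2) × 10.608757 = 0.994571
Exact value: 0.997495
Error: 0.002924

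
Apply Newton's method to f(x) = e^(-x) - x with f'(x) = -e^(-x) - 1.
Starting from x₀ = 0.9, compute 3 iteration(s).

f(x) = e^(-x) - x
f'(x) = -e^(-x) - 1
x₀ = 0.9

Newton-Raphson formula: x_{n+1} = x_n - f(x_n)/f'(x_n)

Iteration 1:
  f(0.900000) = -0.493430
  f'(0.900000) = -1.406570
  x_1 = 0.900000 - (-0.493430)/(-1.406570) = 0.549196
Iteration 2:
  f(0.549196) = 0.028218
  f'(0.549196) = -1.577414
  x_2 = 0.549196 - 0.028218/(-1.577414) = 0.567085
Iteration 3:
  f(0.567085) = 0.000092
  f'(0.567085) = -1.567177
  x_3 = 0.567085 - 0.000092/(-1.567177) = 0.567143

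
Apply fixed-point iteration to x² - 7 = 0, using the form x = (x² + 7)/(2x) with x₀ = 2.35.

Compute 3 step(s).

Equation: x² - 7 = 0
Fixed-point form: x = (x² + 7)/(2x)
x₀ = 2.35

x_1 = g(2.350000) = 2.664362
x_2 = g(2.664362) = 2.645816
x_3 = g(2.645816) = 2.645751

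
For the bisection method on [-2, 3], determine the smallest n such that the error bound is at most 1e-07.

We need (b-a)/2^n ≤ 1e-07
(3 - (-2))/2^n ≤ 1e-07
5/2^n ≤ 1e-07
2^n ≥ 50000000
n ≥ log₂(50000000) = 25.58
n ≥ 26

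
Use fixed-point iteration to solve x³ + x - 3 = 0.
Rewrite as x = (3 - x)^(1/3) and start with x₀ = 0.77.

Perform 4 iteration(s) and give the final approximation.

Equation: x³ + x - 3 = 0
Fixed-point form: x = (3 - x)^(1/3)
x₀ = 0.77

x_1 = g(0.770000) = 1.306477
x_2 = g(1.306477) = 1.191966
x_3 = g(1.191966) = 1.218248
x_4 = g(1.218248) = 1.212316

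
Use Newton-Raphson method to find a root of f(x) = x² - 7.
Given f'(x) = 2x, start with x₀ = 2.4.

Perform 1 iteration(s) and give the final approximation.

f(x) = x² - 7
f'(x) = 2x
x₀ = 2.4

Newton-Raphson formula: x_{n+1} = x_n - f(x_n)/f'(x_n)

Iteration 1:
  f(2.400000) = -1.240000
  f'(2.400000) = 4.800000
  x_1 = 2.400000 - (-1.240000)/4.800000 = 2.658333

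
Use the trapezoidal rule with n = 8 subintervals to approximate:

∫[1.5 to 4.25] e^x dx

f(x) = e^x
a = 1.5, b = 4.25, n = 8
h = (b - a)/n = 0.343750

Trapezoidal rule: (h/2)[f(x₀) + 2f(x₁) + 2f(x₂) + ... + f(xₙ)]

x_0 = 1.5000, f(x_0) = 4.481689, coefficient = 1
x_1 = 1.8438, f(x_1) = 6.320195, coefficient = 2
x_2 = 2.1875, f(x_2) = 8.912903, coefficient = 2
x_3 = 2.5312, f(x_3) = 12.569208, coefficient = 2
x_4 = 2.8750, f(x_4) = 17.725424, coefficient = 2
x_5 = 3.2188, f(x_5) = 24.996855, coefficient = 2
x_6 = 3.5625, f(x_6) = 35.251215, coefficient = 2
x_7 = 3.9062, f(x_7) = 49.712181, coefficient = 2
x_8 = 4.2500, f(x_8) = 70.105412, coefficient = 1

I ≈ (0.343750/2) × 385.563063 = 66.268651
Exact value: 65.623723
Error: 0.644928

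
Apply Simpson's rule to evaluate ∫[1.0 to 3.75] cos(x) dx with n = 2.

f(x) = cos(x)
a = 1.0, b = 3.75, n = 2
h = (b - a)/n = 1.375000

Simpson's rule: (h/3)[f(x₀) + 4f(x₁) + 2f(x₂) + ... + f(xₙ)]

x_0 = 1.0000, f(x_0) = 0.540302, coefficient = 1
x_1 = 2.3750, f(x_1) = -0.720278, coefficient = 4
x_2 = 3.7500, f(x_2) = -0.820559, coefficient = 1

I ≈ (1.375000/3) × -3.161371 = -1.448962
Exact value: -1.413032
Error: 0.035929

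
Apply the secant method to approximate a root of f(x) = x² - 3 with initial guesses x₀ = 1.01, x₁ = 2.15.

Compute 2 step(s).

f(x) = x² - 3
x₀ = 1.01, x₁ = 2.15

Secant formula: x_{n+1} = x_n - f(x_n)(x_n - x_{n-1})/(f(x_n) - f(x_{n-1}))

Iteration 1:
  f(1.010000) = -1.979900
  f(2.150000) = 1.622500
  x_2 = 2.150000 - 1.622500×(2.150000 - 1.010000)/(1.622500 - (-1.979900))
       = 1.636551
Iteration 2:
  f(2.150000) = 1.622500
  f(1.636551) = -0.321702
  x_3 = 1.636551 - (-0.321702)×(1.636551 - 2.150000)/(-0.321702 - 1.622500)
       = 1.721510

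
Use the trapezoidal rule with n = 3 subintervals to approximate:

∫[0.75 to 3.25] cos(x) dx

f(x) = cos(x)
a = 0.75, b = 3.25, n = 3
h = (b - a)/n = 0.833333

Trapezoidal rule: (h/2)[f(x₀) + 2f(x₁) + 2f(x₂) + ... + f(xₙ)]

x_0 = 0.7500, f(x_0) = 0.731689, coefficient = 1
x_1 = 1.5833, f(x_1) = -0.012537, coefficient = 2
x_2 = 2.4167, f(x_2) = -0.748549, coefficient = 2
x_3 = 3.2500, f(x_3) = -0.994130, coefficient = 1

I ≈ (0.833333/2) × -1.784611 = -0.743588
Exact value: -0.789834
Error: 0.046246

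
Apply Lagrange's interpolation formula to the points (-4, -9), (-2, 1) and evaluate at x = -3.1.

Lagrange interpolation formula:
P(x) = Σ yᵢ × Lᵢ(x)
where Lᵢ(x) = Π_{j≠i} (x - xⱼ)/(xᵢ - xⱼ)

L_0(-3.1) = (-3.1 - (-2))/(-4 - (-2)) = 0.550000
L_1(-3.1) = (-3.1 - (-4))/(-2 - (-4)) = 0.450000

P(-3.1) = (-9)×L_0(-3.1) + 1×L_1(-3.1)
P(-3.1) = -4.500000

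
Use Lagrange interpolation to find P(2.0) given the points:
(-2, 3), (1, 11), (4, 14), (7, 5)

Lagrange interpolation formula:
P(x) = Σ yᵢ × Lᵢ(x)
where Lᵢ(x) = Π_{j≠i} (x - xⱼ)/(xᵢ - xⱼ)

L_0(2.0) = (2.0 - 1)/(-2 - 1) × (2.0 - 4)/(-2 - 4) × (2.0 - 7)/(-2 - 7) = -0.061728
L_1(2.0) = (2.0 - (-2))/(1 - (-2)) × (2.0 - 4)/(1 - 4) × (2.0 - 7)/(1 - 7) = 0.740741
L_2(2.0) = (2.0 - (-2))/(4 - (-2)) × (2.0 - 1)/(4 - 1) × (2.0 - 7)/(4 - 7) = 0.370370
L_3(2.0) = (2.0 - (-2))/(7 - (-2)) × (2.0 - 1)/(7 - 1) × (2.0 - 4)/(7 - 4) = -0.049383

P(2.0) = 3×L_0(2.0) + 11×L_1(2.0) + 14×L_2(2.0) + 5×L_3(2.0)
P(2.0) = 12.901235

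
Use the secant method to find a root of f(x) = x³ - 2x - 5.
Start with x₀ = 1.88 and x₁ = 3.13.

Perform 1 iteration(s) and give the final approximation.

f(x) = x³ - 2x - 5
x₀ = 1.88, x₁ = 3.13

Secant formula: x_{n+1} = x_n - f(x_n)(x_n - x_{n-1})/(f(x_n) - f(x_{n-1}))

Iteration 1:
  f(1.880000) = -2.115328
  f(3.130000) = 19.404297
  x_2 = 3.130000 - 19.404297×(3.130000 - 1.880000)/(19.404297 - (-2.115328))
       = 2.002872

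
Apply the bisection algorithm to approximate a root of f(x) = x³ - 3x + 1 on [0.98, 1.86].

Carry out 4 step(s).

f(x) = x³ - 3x + 1
Initial interval: [0.98, 1.86]

Iteration 1:
  c_1 = (0.980000 + 1.860000)/2 = 1.420000
  f(c_1) = f(1.420000) = -0.396712
  f(a) × f(c) ≥ 0, new interval: [1.420000, 1.860000]
Iteration 2:
  c_2 = (1.420000 + 1.860000)/2 = 1.640000
  f(c_2) = f(1.640000) = 0.490944
  f(a) × f(c) < 0, new interval: [1.420000, 1.640000]
Iteration 3:
  c_3 = (1.420000 + 1.640000)/2 = 1.530000
  f(c_3) = f(1.530000) = -0.008423
  f(a) × f(c) ≥ 0, new interval: [1.530000, 1.640000]
Iteration 4:
  c_4 = (1.530000 + 1.640000)/2 = 1.585000
  f(c_4) = f(1.585000) = 0.226877
  f(a) × f(c) < 0, new interval: [1.530000, 1.585000]

After 4 iteration(s), the approximation is c_4 = 1.585000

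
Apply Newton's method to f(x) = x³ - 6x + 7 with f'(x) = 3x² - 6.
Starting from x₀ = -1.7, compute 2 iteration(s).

f(x) = x³ - 6x + 7
f'(x) = 3x² - 6
x₀ = -1.7

Newton-Raphson formula: x_{n+1} = x_n - f(x_n)/f'(x_n)

Iteration 1:
  f(-1.700000) = 12.287000
  f'(-1.700000) = 2.670000
  x_1 = -1.700000 - 12.287000/2.670000 = -6.301873
Iteration 2:
  f(-6.301873) = -205.458808
  f'(-6.301873) = 113.140797
  x_2 = -6.301873 - (-205.458808)/113.140797 = -4.485916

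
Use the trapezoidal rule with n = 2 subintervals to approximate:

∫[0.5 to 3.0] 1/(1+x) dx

f(x) = 1/(1+x)
a = 0.5, b = 3.0, n = 2
h = (b - a)/n = 1.250000

Trapezoidal rule: (h/2)[f(x₀) + 2f(x₁) + 2f(x₂) + ... + f(xₙ)]

x_0 = 0.5000, f(x_0) = 0.666667, coefficient = 1
x_1 = 1.7500, f(x_1) = 0.363636, coefficient = 2
x_2 = 3.0000, f(x_2) = 0.250000, coefficient = 1

I ≈ (1.250000/2) × 1.643939 = 1.027462
Exact value: 0.980829
Error: 0.046633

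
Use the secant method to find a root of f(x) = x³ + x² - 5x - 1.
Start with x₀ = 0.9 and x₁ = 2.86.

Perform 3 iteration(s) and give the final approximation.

f(x) = x³ + x² - 5x - 1
x₀ = 0.9, x₁ = 2.86

Secant formula: x_{n+1} = x_n - f(x_n)(x_n - x_{n-1})/(f(x_n) - f(x_{n-1}))

Iteration 1:
  f(0.900000) = -3.961000
  f(2.860000) = 16.273256
  x_2 = 2.860000 - 16.273256×(2.860000 - 0.900000)/(16.273256 - (-3.961000))
       = 1.283684
Iteration 2:
  f(2.860000) = 16.273256
  f(1.283684) = -3.655264
  x_3 = 1.283684 - (-3.655264)×(1.283684 - 2.860000)/(-3.655264 - 16.273256)
       = 1.572810
Iteration 3:
  f(1.283684) = -3.655264
  f(1.572810) = -2.499610
  x_4 = 1.572810 - (-2.499610)×(1.572810 - 1.283684)/(-2.499610 - (-3.655264))
       = 2.198172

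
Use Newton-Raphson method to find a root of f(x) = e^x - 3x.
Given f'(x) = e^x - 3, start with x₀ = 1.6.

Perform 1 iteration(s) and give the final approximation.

f(x) = e^x - 3x
f'(x) = e^x - 3
x₀ = 1.6

Newton-Raphson formula: x_{n+1} = x_n - f(x_n)/f'(x_n)

Iteration 1:
  f(1.600000) = 0.153032
  f'(1.600000) = 1.953032
  x_1 = 1.600000 - 0.153032/1.953032 = 1.521644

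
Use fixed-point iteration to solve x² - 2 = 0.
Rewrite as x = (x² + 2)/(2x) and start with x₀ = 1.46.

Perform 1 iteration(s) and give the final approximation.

Equation: x² - 2 = 0
Fixed-point form: x = (x² + 2)/(2x)
x₀ = 1.46

x_1 = g(1.460000) = 1.414932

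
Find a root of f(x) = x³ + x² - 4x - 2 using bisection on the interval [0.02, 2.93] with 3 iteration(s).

f(x) = x³ + x² - 4x - 2
Initial interval: [0.02, 2.93]

Iteration 1:
  c_1 = (0.020000 + 2.930000)/2 = 1.475000
  f(c_1) = f(1.475000) = -2.515328
  f(a) × f(c) ≥ 0, new interval: [1.475000, 2.930000]
Iteration 2:
  c_2 = (1.475000 + 2.930000)/2 = 2.202500
  f(c_2) = f(2.202500) = 4.725348
  f(a) × f(c) < 0, new interval: [1.475000, 2.202500]
Iteration 3:
  c_3 = (1.475000 + 2.202500)/2 = 1.838750
  f(c_3) = f(1.838750) = 0.242818
  f(a) × f(c) < 0, new interval: [1.475000, 1.838750]

After 3 iteration(s), the approximation is c_3 = 1.838750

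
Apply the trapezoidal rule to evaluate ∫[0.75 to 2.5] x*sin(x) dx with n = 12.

f(x) = x*sin(x)
a = 0.75, b = 2.5, n = 12
h = (b - a)/n = 0.145833

Trapezoidal rule: (h/2)[f(x₀) + 2f(x₁) + 2f(x₂) + ... + f(xₙ)]

x_0 = 0.7500, f(x_0) = 0.511229, coefficient = 1
x_1 = 0.8958, f(x_1) = 0.699404, coefficient = 2
x_2 = 1.0417, f(x_2) = 0.899215, coefficient = 2
x_3 = 1.1875, f(x_3) = 1.101331, coefficient = 2
x_4 = 1.3333, f(x_4) = 1.295917, coefficient = 2
x_5 = 1.4792, f(x_5) = 1.472961, coefficient = 2
x_6 = 1.6250, f(x_6) = 1.622613, coefficient = 2
x_7 = 1.7708, f(x_7) = 1.735522, coefficient = 2
x_8 = 1.9167, f(x_8) = 1.803163, coefficient = 2
x_9 = 2.0625, f(x_9) = 1.818155, coefficient = 2
x_10 = 2.2083, f(x_10) = 1.774538, coefficient = 2
x_11 = 2.3542, f(x_11) = 1.668019, coefficient = 2
x_12 = 2.5000, f(x_12) = 1.496180, coefficient = 1

I ≈ (0.145833/2) × 33.789089 = 2.463788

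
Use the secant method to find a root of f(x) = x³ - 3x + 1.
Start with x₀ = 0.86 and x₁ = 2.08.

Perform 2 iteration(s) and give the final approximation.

f(x) = x³ - 3x + 1
x₀ = 0.86, x₁ = 2.08

Secant formula: x_{n+1} = x_n - f(x_n)(x_n - x_{n-1})/(f(x_n) - f(x_{n-1}))

Iteration 1:
  f(0.860000) = -0.943944
  f(2.080000) = 3.758912
  x_2 = 2.080000 - 3.758912×(2.080000 - 0.860000)/(3.758912 - (-0.943944))
       = 1.104875
Iteration 2:
  f(2.080000) = 3.758912
  f(1.104875) = -0.965850
  x_3 = 1.104875 - (-0.965850)×(1.104875 - 2.080000)/(-0.965850 - 3.758912)
       = 1.304213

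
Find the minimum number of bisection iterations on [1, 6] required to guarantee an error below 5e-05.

We need (b-a)/2^n ≤ 5e-05
(6 - 1)/2^n ≤ 5e-05
5/2^n ≤ 5e-05
2^n ≥ 100000
n ≥ log₂(100000) = 16.61
n ≥ 17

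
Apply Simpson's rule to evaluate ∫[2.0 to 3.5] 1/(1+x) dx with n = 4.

f(x) = 1/(1+x)
a = 2.0, b = 3.5, n = 4
h = (b - a)/n = 0.375000

Simpson's rule: (h/3)[f(x₀) + 4f(x₁) + 2f(x₂) + ... + f(xₙ)]

x_0 = 2.0000, f(x_0) = 0.333333, coefficient = 1
x_1 = 2.3750, f(x_1) = 0.296296, coefficient = 4
x_2 = 2.7500, f(x_2) = 0.266667, coefficient = 2
x_3 = 3.1250, f(x_3) = 0.242424, coefficient = 4
x_4 = 3.5000, f(x_4) = 0.222222, coefficient = 1

I ≈ (0.375000/3) × 3.243771 = 0.405471
Exact value: 0.405465
Error: 0.000006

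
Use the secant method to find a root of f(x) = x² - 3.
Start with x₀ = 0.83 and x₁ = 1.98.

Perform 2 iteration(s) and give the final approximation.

f(x) = x² - 3
x₀ = 0.83, x₁ = 1.98

Secant formula: x_{n+1} = x_n - f(x_n)(x_n - x_{n-1})/(f(x_n) - f(x_{n-1}))

Iteration 1:
  f(0.830000) = -2.311100
  f(1.980000) = 0.920400
  x_2 = 1.980000 - 0.920400×(1.980000 - 0.830000)/(0.920400 - (-2.311100))
       = 1.652456
Iteration 2:
  f(1.980000) = 0.920400
  f(1.652456) = -0.269391
  x_3 = 1.652456 - (-0.269391)×(1.652456 - 1.980000)/(-0.269391 - 0.920400)
       = 1.726618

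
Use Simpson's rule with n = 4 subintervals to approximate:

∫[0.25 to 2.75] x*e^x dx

f(x) = x*e^x
a = 0.25, b = 2.75, n = 4
h = (b - a)/n = 0.625000

Simpson's rule: (h/3)[f(x₀) + 4f(x₁) + 2f(x₂) + ... + f(xₙ)]

x_0 = 0.2500, f(x_0) = 0.321006, coefficient = 1
x_1 = 0.8750, f(x_1) = 2.099016, coefficient = 4
x_2 = 1.5000, f(x_2) = 6.722534, coefficient = 2
x_3 = 2.1250, f(x_3) = 17.792407, coefficient = 4
x_4 = 2.7500, f(x_4) = 43.017238, coefficient = 1

I ≈ (0.625000/3) × 136.349003 = 28.406042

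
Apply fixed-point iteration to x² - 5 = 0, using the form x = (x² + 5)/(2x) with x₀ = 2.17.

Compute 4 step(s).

Equation: x² - 5 = 0
Fixed-point form: x = (x² + 5)/(2x)
x₀ = 2.17

x_1 = g(2.170000) = 2.237074
x_2 = g(2.237074) = 2.236068
x_3 = g(2.236068) = 2.236068
x_4 = g(2.236068) = 2.236068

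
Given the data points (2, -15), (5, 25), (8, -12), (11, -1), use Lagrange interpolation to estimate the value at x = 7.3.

Lagrange interpolation formula:
P(x) = Σ yᵢ × Lᵢ(x)
where Lᵢ(x) = Π_{j≠i} (x - xⱼ)/(xᵢ - xⱼ)

L_0(7.3) = (7.3 - 5)/(2 - 5) × (7.3 - 8)/(2 - 8) × (7.3 - 11)/(2 - 11) = -0.036772
L_1(7.3) = (7.3 - 2)/(5 - 2) × (7.3 - 8)/(5 - 8) × (7.3 - 11)/(5 - 11) = 0.254204
L_2(7.3) = (7.3 - 2)/(8 - 2) × (7.3 - 5)/(8 - 5) × (7.3 - 11)/(8 - 11) = 0.835241
L_3(7.3) = (7.3 - 2)/(11 - 2) × (7.3 - 5)/(11 - 5) × (7.3 - 8)/(11 - 8) = -0.052673

P(7.3) = (-15)×L_0(7.3) + 25×L_1(7.3) + (-12)×L_2(7.3) + (-1)×L_3(7.3)
P(7.3) = -3.063549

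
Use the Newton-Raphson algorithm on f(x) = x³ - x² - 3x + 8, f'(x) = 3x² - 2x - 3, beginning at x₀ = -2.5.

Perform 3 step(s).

f(x) = x³ - x² - 3x + 8
f'(x) = 3x² - 2x - 3
x₀ = -2.5

Newton-Raphson formula: x_{n+1} = x_n - f(x_n)/f'(x_n)

Iteration 1:
  f(-2.500000) = -6.375000
  f'(-2.500000) = 20.750000
  x_1 = -2.500000 - (-6.375000)/20.750000 = -2.192771
Iteration 2:
  f(-2.192771) = -0.773312
  f'(-2.192771) = 15.810277
  x_2 = -2.192771 - (-0.773312)/15.810277 = -2.143859
Iteration 3:
  f(-2.143859) = -0.018013
  f'(-2.143859) = 15.076113
  x_3 = -2.143859 - (-0.018013)/15.076113 = -2.142664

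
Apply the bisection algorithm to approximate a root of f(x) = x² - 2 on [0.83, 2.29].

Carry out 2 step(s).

f(x) = x² - 2
Initial interval: [0.83, 2.29]

Iteration 1:
  c_1 = (0.830000 + 2.290000)/2 = 1.560000
  f(c_1) = f(1.560000) = 0.433600
  f(a) × f(c) < 0, new interval: [0.830000, 1.560000]
Iteration 2:
  c_2 = (0.830000 + 1.560000)/2 = 1.195000
  f(c_2) = f(1.195000) = -0.571975
  f(a) × f(c) ≥ 0, new interval: [1.195000, 1.560000]

After 2 iteration(s), the approximation is c_2 = 1.195000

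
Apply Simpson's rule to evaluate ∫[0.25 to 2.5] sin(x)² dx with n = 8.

f(x) = sin(x)²
a = 0.25, b = 2.5, n = 8
h = (b - a)/n = 0.281250

Simpson's rule: (h/3)[f(x₀) + 4f(x₁) + 2f(x₂) + ... + f(xₙ)]

x_0 = 0.2500, f(x_0) = 0.061209, coefficient = 1
x_1 = 0.5312, f(x_1) = 0.256655, coefficient = 4
x_2 = 0.8125, f(x_2) = 0.527089, coefficient = 2
x_3 = 1.0938, f(x_3) = 0.789175, coefficient = 4
x_4 = 1.3750, f(x_4) = 0.962151, coefficient = 2
x_5 = 1.6562, f(x_5) = 0.992715, coefficient = 4
x_6 = 1.9375, f(x_6) = 0.871449, coefficient = 2
x_7 = 2.2188, f(x_7) = 0.635720, coefficient = 4
x_8 = 2.5000, f(x_8) = 0.358169, coefficient = 1

I ≈ (0.281250/3) × 15.837816 = 1.484795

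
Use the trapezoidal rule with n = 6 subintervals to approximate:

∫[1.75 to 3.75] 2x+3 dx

f(x) = 2x+3
a = 1.75, b = 3.75, n = 6
h = (b - a)/n = 0.333333

Trapezoidal rule: (h/2)[f(x₀) + 2f(x₁) + 2f(x₂) + ... + f(xₙ)]

x_0 = 1.7500, f(x_0) = 6.500000, coefficient = 1
x_1 = 2.0833, f(x_1) = 7.166667, coefficient = 2
x_2 = 2.4167, f(x_2) = 7.833333, coefficient = 2
x_3 = 2.7500, f(x_3) = 8.500000, coefficient = 2
x_4 = 3.0833, f(x_4) = 9.166667, coefficient = 2
x_5 = 3.4167, f(x_5) = 9.833333, coefficient = 2
x_6 = 3.7500, f(x_6) = 10.500000, coefficient = 1

I ≈ (0.333333/2) × 102.000000 = 17.000000
Exact value: 17.000000
Error: 0.000000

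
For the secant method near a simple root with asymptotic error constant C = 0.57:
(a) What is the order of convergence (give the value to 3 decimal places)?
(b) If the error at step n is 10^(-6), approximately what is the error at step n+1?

(a) Secant method has superlinear convergence with order φ = (1+√5)/2 ≈ 1.618.
    This means |e_{n+1}| ≈ C|e_n|^1.618.

(b) With |e_n| = 10^(-6) and C = 0.57:
    |e_{n+1}| ≈ 0.57 × (10^(-6))^1.618 = 0.57 × 10^(-9.71)

(a) ≈ 1.618 (golden ratio); (b) |e_{n+1}| ≈ 1.116e-10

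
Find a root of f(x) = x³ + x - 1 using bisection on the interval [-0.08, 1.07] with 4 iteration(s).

f(x) = x³ + x - 1
Initial interval: [-0.08, 1.07]

Iteration 1:
  c_1 = (-0.080000 + 1.070000)/2 = 0.495000
  f(c_1) = f(0.495000) = -0.383713
  f(a) × f(c) ≥ 0, new interval: [0.495000, 1.070000]
Iteration 2:
  c_2 = (0.495000 + 1.070000)/2 = 0.782500
  f(c_2) = f(0.782500) = 0.261630
  f(a) × f(c) < 0, new interval: [0.495000, 0.782500]
Iteration 3:
  c_3 = (0.495000 + 0.782500)/2 = 0.638750
  f(c_3) = f(0.638750) = -0.100639
  f(a) × f(c) ≥ 0, new interval: [0.638750, 0.782500]
Iteration 4:
  c_4 = (0.638750 + 0.782500)/2 = 0.710625
  f(c_4) = f(0.710625) = 0.069482
  f(a) × f(c) < 0, new interval: [0.638750, 0.710625]

After 4 iteration(s), the approximation is c_4 = 0.710625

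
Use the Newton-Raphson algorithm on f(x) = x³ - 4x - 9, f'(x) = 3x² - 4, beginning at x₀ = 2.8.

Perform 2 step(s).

f(x) = x³ - 4x - 9
f'(x) = 3x² - 4
x₀ = 2.8

Newton-Raphson formula: x_{n+1} = x_n - f(x_n)/f'(x_n)

Iteration 1:
  f(2.800000) = 1.752000
  f'(2.800000) = 19.520000
  x_1 = 2.800000 - 1.752000/19.520000 = 2.710246
Iteration 2:
  f(2.710246) = 0.066946
  f'(2.710246) = 18.036299
  x_2 = 2.710246 - 0.066946/18.036299 = 2.706534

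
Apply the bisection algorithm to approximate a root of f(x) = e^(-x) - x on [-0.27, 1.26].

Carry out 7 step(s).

f(x) = e^(-x) - x
Initial interval: [-0.27, 1.26]

Iteration 1:
  c_1 = (-0.270000 + 1.260000)/2 = 0.495000
  f(c_1) = f(0.495000) = 0.114571
  f(a) × f(c) ≥ 0, new interval: [0.495000, 1.260000]
Iteration 2:
  c_2 = (0.495000 + 1.260000)/2 = 0.877500
  f(c_2) = f(0.877500) = -0.461679
  f(a) × f(c) < 0, new interval: [0.495000, 0.877500]
Iteration 3:
  c_3 = (0.495000 + 0.877500)/2 = 0.686250
  f(c_3) = f(0.686250) = -0.182789
  f(a) × f(c) < 0, new interval: [0.495000, 0.686250]
Iteration 4:
  c_4 = (0.495000 + 0.686250)/2 = 0.590625
  f(c_4) = f(0.590625) = -0.036644
  f(a) × f(c) < 0, new interval: [0.495000, 0.590625]
Iteration 5:
  c_5 = (0.495000 + 0.590625)/2 = 0.542812
  f(c_5) = f(0.542812) = 0.038299
  f(a) × f(c) ≥ 0, new interval: [0.542812, 0.590625]
Iteration 6:
  c_6 = (0.542812 + 0.590625)/2 = 0.566719
  f(c_6) = f(0.566719) = 0.000665
  f(a) × f(c) ≥ 0, new interval: [0.566719, 0.590625]
Iteration 7:
  c_7 = (0.566719 + 0.590625)/2 = 0.578672
  f(c_7) = f(0.578672) = -0.018029
  f(a) × f(c) < 0, new interval: [0.566719, 0.578672]

After 7 iteration(s), the approximation is c_7 = 0.578672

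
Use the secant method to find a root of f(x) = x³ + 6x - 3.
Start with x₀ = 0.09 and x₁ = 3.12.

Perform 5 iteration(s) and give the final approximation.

f(x) = x³ + 6x - 3
x₀ = 0.09, x₁ = 3.12

Secant formula: x_{n+1} = x_n - f(x_n)(x_n - x_{n-1})/(f(x_n) - f(x_{n-1}))

Iteration 1:
  f(0.090000) = -2.459271
  f(3.120000) = 46.091328
  x_2 = 3.120000 - 46.091328×(3.120000 - 0.090000)/(46.091328 - (-2.459271))
       = 0.243481
Iteration 2:
  f(3.120000) = 46.091328
  f(0.243481) = -1.524680
  x_3 = 0.243481 - (-1.524680)×(0.243481 - 3.120000)/(-1.524680 - 46.091328)
       = 0.335588
Iteration 3:
  f(0.243481) = -1.524680
  f(0.335588) = -0.948678
  x_4 = 0.335588 - (-0.948678)×(0.335588 - 0.243481)/(-0.948678 - (-1.524680))
       = 0.487289
Iteration 4:
  f(0.335588) = -0.948678
  f(0.487289) = 0.039440
  x_5 = 0.487289 - 0.039440×(0.487289 - 0.335588)/(0.039440 - (-0.948678))
       = 0.481234
Iteration 5:
  f(0.487289) = 0.039440
  f(0.481234) = -0.001150
  x_6 = 0.481234 - (-0.001150)×(0.481234 - 0.487289)/(-0.001150 - 0.039440)
       = 0.481405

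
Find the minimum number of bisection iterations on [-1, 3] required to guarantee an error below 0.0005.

We need (b-a)/2^n ≤ 0.0005
(3 - (-1))/2^n ≤ 0.0005
4/2^n ≤ 0.0005
2^n ≥ 8000
n ≥ log₂(8000) = 12.97
n ≥ 13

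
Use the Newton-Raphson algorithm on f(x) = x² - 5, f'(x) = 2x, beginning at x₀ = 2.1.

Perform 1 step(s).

f(x) = x² - 5
f'(x) = 2x
x₀ = 2.1

Newton-Raphson formula: x_{n+1} = x_n - f(x_n)/f'(x_n)

Iteration 1:
  f(2.100000) = -0.590000
  f'(2.100000) = 4.200000
  x_1 = 2.100000 - (-0.590000)/4.200000 = 2.240476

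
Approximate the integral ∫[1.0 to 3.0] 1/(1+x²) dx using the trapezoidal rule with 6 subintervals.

f(x) = 1/(1+x²)
a = 1.0, b = 3.0, n = 6
h = (b - a)/n = 0.333333

Trapezoidal rule: (h/2)[f(x₀) + 2f(x₁) + 2f(x₂) + ... + f(xₙ)]

x_0 = 1.0000, f(x_0) = 0.500000, coefficient = 1
x_1 = 1.3333, f(x_1) = 0.360000, coefficient = 2
x_2 = 1.6667, f(x_2) = 0.264706, coefficient = 2
x_3 = 2.0000, f(x_3) = 0.200000, coefficient = 2
x_4 = 2.3333, f(x_4) = 0.155172, coefficient = 2
x_5 = 2.6667, f(x_5) = 0.123288, coefficient = 2
x_6 = 3.0000, f(x_6) = 0.100000, coefficient = 1

I ≈ (0.333333/2) × 2.806332 = 0.467722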